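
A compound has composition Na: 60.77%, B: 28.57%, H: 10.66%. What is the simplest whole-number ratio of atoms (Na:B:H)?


Assume 100 g of compound, divide each mass% by atomic mass to get moles, then normalize by the smallest to get a raw atom ratio.
Moles per 100 g: Na: 60.77/22.99 = 2.6433, B: 28.57/10.81 = 2.6429, H: 10.66/1.008 = 10.5754
Raw ratio (divide by min = 2.6429): Na: 1.0, B: 1.0, H: 4.001
Multiply by 1 to clear fractions: Na: 1.0 ~= 1, B: 1.0 ~= 1, H: 4.001 ~= 4
Reduce by GCD to get the simplest whole-number ratio:

1:1:4


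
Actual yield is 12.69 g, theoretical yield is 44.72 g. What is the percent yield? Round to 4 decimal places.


% yield = 100 * actual / theoretical
% yield = 100 * 12.69 / 44.72
% yield = 28.3765653 %, rounded to 4 dp:

28.3766 %


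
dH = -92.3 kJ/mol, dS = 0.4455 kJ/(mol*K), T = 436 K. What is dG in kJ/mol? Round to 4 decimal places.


Gibbs: dG = dH - T*dS (consistent units, dS already in kJ/(mol*K)).
T*dS = 436 * 0.4455 = 194.238
dG = -92.3 - (194.238)
dG = -286.538 kJ/mol, rounded to 4 dp:

-286.5380 kJ/mol


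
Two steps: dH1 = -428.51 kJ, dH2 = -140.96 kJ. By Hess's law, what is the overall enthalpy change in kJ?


Hess's law: enthalpy is a state function, so add the step enthalpies.
dH_total = dH1 + dH2 = -428.51 + (-140.96)
dH_total = -569.47 kJ:

-569.47 kJ


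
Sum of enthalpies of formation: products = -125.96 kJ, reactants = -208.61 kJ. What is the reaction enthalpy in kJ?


dH_rxn = sum(dH_f products) - sum(dH_f reactants)
dH_rxn = -125.96 - (-208.61)
dH_rxn = 82.65 kJ:

82.65 kJ


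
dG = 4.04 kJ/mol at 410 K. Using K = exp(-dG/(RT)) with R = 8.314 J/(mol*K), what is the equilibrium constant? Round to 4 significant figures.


dG is in kJ/mol; multiply by 1000 to match R in J/(mol*K).
RT = 8.314 * 410 = 3408.74 J/mol
exponent = -dG*1000 / (RT) = -(4.04*1000) / 3408.74 = -1.18518866
K = exp(-1.18518866)
K = 0.3056885, rounded to 4 significant figures:

0.3057


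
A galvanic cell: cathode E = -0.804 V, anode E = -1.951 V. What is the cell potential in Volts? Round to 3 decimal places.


Standard cell potential: E_cell = E_cathode - E_anode.
E_cell = -0.804 - (-1.951)
E_cell = 1.147 V, rounded to 3 dp:

1.147 V


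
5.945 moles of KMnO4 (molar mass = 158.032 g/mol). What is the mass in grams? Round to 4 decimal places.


mass = n * M
mass = 5.945 * 158.032
mass = 939.50024 g, rounded to 4 dp:

939.5002 g


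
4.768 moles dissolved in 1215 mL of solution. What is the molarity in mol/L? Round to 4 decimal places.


Convert volume to liters: V_L = V_mL / 1000.
V_L = 1215 / 1000 = 1.215 L
M = n / V_L = 4.768 / 1.215
M = 3.92427984 mol/L, rounded to 4 dp:

3.9243 mol/L


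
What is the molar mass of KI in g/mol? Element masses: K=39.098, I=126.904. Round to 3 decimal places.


M = sum(count * atomic_mass) over atoms.
M = 1*39.098 + 1*126.904
M = 39.098 + 126.904
M = 166.002 g/mol, rounded to 3 dp:

166.002 g/mol


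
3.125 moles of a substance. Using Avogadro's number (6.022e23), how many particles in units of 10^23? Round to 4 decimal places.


N = n * NA, then divide by 1e23 for the requested units.
N / 1e23 = n * 6.022
N / 1e23 = 3.125 * 6.022
N / 1e23 = 18.81875, rounded to 4 dp:

18.8188


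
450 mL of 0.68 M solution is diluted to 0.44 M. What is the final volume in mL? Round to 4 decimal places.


Dilution: M1*V1 = M2*V2, solve for V2.
V2 = M1*V1 / M2
V2 = 0.68 * 450 / 0.44
V2 = 306.0 / 0.44
V2 = 695.45454545 mL, rounded to 4 dp:

695.4545 mL


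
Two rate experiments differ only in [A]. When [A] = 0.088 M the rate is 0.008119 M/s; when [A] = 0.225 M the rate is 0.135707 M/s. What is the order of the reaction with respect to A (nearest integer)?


Rate is proportional to [A]^n, so rate2/rate1 = ([A]2/[A]1)^n. Take logs to solve for n.
rate2/rate1 = 0.135707 / 0.008119 = 16.7147
[A]2/[A]1 = 0.225 / 0.088 = 2.5568
n = ln(16.7147) / ln(2.5568) = 3.0
Nearest integer order:

3


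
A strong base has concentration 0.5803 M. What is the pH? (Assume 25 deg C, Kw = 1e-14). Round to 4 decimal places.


A strong base dissociates completely, so [OH-] equals the given concentration.
pOH = -log10([OH-]) = -log10(0.5803) = 0.236347
pH = 14 - pOH = 14 - 0.236347
pH = 13.763653, rounded to 4 dp:

13.7637


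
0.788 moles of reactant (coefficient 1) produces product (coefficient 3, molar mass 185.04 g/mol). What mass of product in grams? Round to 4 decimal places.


Use the coefficient ratio to convert reactant moles to product moles, then multiply by the product's molar mass.
moles_P = moles_R * (coeff_P / coeff_R) = 0.788 * (3/1) = 2.364
mass_P = moles_P * M_P = 2.364 * 185.04
mass_P = 437.43456 g, rounded to 4 dp:

437.4346 g


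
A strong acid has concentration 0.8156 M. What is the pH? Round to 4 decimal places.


A strong acid dissociates completely, so [H+] equals the given concentration.
pH = -log10([H+]) = -log10(0.8156)
pH = 0.08852278, rounded to 4 dp:

0.0885


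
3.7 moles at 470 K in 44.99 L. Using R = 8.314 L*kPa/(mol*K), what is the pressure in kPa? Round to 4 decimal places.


PV = nRT, solve for P = nRT / V.
nRT = 3.7 * 8.314 * 470 = 14458.046
P = 14458.046 / 44.99
P = 321.36132474 kPa, rounded to 4 dp:

321.3613 kPa


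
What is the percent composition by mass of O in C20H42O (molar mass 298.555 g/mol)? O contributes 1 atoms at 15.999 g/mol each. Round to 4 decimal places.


pct = 100 * (n_elem * M_elem) / M_total
mass_contribution = 1 * 15.999 = 15.999 g/mol
pct = 100 * 15.999 / 298.555
pct = 5.35881161 %, rounded to 4 dp:

5.3588 %


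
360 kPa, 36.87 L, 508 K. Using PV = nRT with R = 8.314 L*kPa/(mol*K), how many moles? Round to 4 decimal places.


PV = nRT, solve for n = PV / (RT).
PV = 360 * 36.87 = 13273.2
RT = 8.314 * 508 = 4223.512
n = 13273.2 / 4223.512
n = 3.14269262 mol, rounded to 4 dp:

3.1427 mol


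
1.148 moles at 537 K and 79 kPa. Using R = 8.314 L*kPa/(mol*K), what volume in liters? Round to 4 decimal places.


PV = nRT, solve for V = nRT / P.
nRT = 1.148 * 8.314 * 537 = 5125.3815
V = 5125.3815 / 79
V = 64.87824684 L, rounded to 4 dp:

64.8782 L


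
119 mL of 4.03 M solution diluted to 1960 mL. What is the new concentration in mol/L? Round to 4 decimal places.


Dilution: M1*V1 = M2*V2, solve for M2.
M2 = M1*V1 / V2
M2 = 4.03 * 119 / 1960
M2 = 479.57 / 1960
M2 = 0.24467857 mol/L, rounded to 4 dp:

0.2447 mol/L


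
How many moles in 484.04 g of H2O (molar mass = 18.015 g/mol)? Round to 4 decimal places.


n = mass / M
n = 484.04 / 18.015
n = 26.86872051 mol, rounded to 4 dp:

26.8687 mol


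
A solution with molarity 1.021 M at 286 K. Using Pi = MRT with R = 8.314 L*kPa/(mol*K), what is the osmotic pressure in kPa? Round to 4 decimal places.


Osmotic pressure (van't Hoff): Pi = M*R*T.
RT = 8.314 * 286 = 2377.804
Pi = 1.021 * 2377.804
Pi = 2427.737884 kPa, rounded to 4 dp:

2427.7379 kPa


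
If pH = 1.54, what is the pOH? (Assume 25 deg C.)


At 25 deg C, pH + pOH = 14.
pOH = 14 - pH = 14 - 1.54
pOH = 12.46:

12.46


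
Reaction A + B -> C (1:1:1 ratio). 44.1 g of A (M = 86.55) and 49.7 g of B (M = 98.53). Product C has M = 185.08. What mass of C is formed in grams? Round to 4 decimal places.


Find moles of each reactant; the smaller value is the limiting reagent in a 1:1:1 reaction, so moles_C equals moles of the limiter.
n_A = mass_A / M_A = 44.1 / 86.55 = 0.509532 mol
n_B = mass_B / M_B = 49.7 / 98.53 = 0.504415 mol
Limiting reagent: B (smaller), n_limiting = 0.504415 mol
mass_C = n_limiting * M_C = 0.504415 * 185.08
mass_C = 93.3571282 g, rounded to 4 dp:

93.3571 g


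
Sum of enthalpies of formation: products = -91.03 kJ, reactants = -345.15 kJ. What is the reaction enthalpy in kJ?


dH_rxn = sum(dH_f products) - sum(dH_f reactants)
dH_rxn = -91.03 - (-345.15)
dH_rxn = 254.12 kJ:

254.12 kJ


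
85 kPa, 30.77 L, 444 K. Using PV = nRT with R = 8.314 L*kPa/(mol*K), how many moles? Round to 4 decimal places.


PV = nRT, solve for n = PV / (RT).
PV = 85 * 30.77 = 2615.45
RT = 8.314 * 444 = 3691.416
n = 2615.45 / 3691.416
n = 0.70852215 mol, rounded to 4 dp:

0.7085 mol


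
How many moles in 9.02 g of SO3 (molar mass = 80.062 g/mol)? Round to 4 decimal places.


n = mass / M
n = 9.02 / 80.062
n = 0.11266269 mol, rounded to 4 dp:

0.1127 mol


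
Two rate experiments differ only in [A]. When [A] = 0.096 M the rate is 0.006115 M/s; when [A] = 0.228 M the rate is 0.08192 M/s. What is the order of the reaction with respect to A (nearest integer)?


Rate is proportional to [A]^n, so rate2/rate1 = ([A]2/[A]1)^n. Take logs to solve for n.
rate2/rate1 = 0.08192 / 0.006115 = 13.3966
[A]2/[A]1 = 0.228 / 0.096 = 2.375
n = ln(13.3966) / ln(2.375) = 3.0
Nearest integer order:

3


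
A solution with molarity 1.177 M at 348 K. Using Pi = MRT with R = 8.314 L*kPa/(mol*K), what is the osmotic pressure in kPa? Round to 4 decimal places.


Osmotic pressure (van't Hoff): Pi = M*R*T.
RT = 8.314 * 348 = 2893.272
Pi = 1.177 * 2893.272
Pi = 3405.381144 kPa, rounded to 4 dp:

3405.3811 kPa


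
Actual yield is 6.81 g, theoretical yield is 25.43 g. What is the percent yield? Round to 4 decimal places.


% yield = 100 * actual / theoretical
% yield = 100 * 6.81 / 25.43
% yield = 26.77939442 %, rounded to 4 dp:

26.7794 %


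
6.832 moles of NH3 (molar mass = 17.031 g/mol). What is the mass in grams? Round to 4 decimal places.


mass = n * M
mass = 6.832 * 17.031
mass = 116.355792 g, rounded to 4 dp:

116.3558 g


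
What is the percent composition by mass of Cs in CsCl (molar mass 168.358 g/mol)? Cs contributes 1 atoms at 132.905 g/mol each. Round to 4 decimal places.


pct = 100 * (n_elem * M_elem) / M_total
mass_contribution = 1 * 132.905 = 132.905 g/mol
pct = 100 * 132.905 / 168.358
pct = 78.94189762 %, rounded to 4 dp:

78.9419 %


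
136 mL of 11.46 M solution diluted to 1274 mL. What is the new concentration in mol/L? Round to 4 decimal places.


Dilution: M1*V1 = M2*V2, solve for M2.
M2 = M1*V1 / V2
M2 = 11.46 * 136 / 1274
M2 = 1558.56 / 1274
M2 = 1.2233595 mol/L, rounded to 4 dp:

1.2234 mol/L


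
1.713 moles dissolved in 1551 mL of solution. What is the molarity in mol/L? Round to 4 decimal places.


Convert volume to liters: V_L = V_mL / 1000.
V_L = 1551 / 1000 = 1.551 L
M = n / V_L = 1.713 / 1.551
M = 1.10444874 mol/L, rounded to 4 dp:

1.1044 mol/L


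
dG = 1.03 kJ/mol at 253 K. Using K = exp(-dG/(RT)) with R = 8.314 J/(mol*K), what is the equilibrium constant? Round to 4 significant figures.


dG is in kJ/mol; multiply by 1000 to match R in J/(mol*K).
RT = 8.314 * 253 = 2103.442 J/mol
exponent = -dG*1000 / (RT) = -(1.03*1000) / 2103.442 = -0.48967359
K = exp(-0.48967359)
K = 0.61282639, rounded to 4 significant figures:

0.6128


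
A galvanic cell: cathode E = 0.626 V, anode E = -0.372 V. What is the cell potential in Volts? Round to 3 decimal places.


Standard cell potential: E_cell = E_cathode - E_anode.
E_cell = 0.626 - (-0.372)
E_cell = 0.998 V, rounded to 3 dp:

0.998 V


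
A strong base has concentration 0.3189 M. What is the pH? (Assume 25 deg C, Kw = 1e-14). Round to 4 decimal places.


A strong base dissociates completely, so [OH-] equals the given concentration.
pOH = -log10([OH-]) = -log10(0.3189) = 0.496345
pH = 14 - pOH = 14 - 0.496345
pH = 13.503655, rounded to 4 dp:

13.5037


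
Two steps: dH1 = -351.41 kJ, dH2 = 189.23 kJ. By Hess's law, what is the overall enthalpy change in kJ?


Hess's law: enthalpy is a state function, so add the step enthalpies.
dH_total = dH1 + dH2 = -351.41 + (189.23)
dH_total = -162.18 kJ:

-162.18 kJ


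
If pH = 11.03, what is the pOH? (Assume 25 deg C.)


At 25 deg C, pH + pOH = 14.
pOH = 14 - pH = 14 - 11.03
pOH = 2.97:

2.97


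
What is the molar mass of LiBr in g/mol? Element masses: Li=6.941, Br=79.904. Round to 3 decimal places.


M = sum(count * atomic_mass) over atoms.
M = 1*6.941 + 1*79.904
M = 6.941 + 79.904
M = 86.845 g/mol, rounded to 3 dp:

86.845 g/mol


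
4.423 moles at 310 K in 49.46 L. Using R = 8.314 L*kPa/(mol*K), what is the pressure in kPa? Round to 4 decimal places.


PV = nRT, solve for P = nRT / V.
nRT = 4.423 * 8.314 * 310 = 11399.5748
P = 11399.5748 / 49.46
P = 230.48068742 kPa, rounded to 4 dp:

230.4807 kPa


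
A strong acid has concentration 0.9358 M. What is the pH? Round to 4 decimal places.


A strong acid dissociates completely, so [H+] equals the given concentration.
pH = -log10([H+]) = -log10(0.9358)
pH = 0.02881696, rounded to 4 dp:

0.0288


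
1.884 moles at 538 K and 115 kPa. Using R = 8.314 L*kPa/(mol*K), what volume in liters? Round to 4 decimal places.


PV = nRT, solve for V = nRT / P.
nRT = 1.884 * 8.314 * 538 = 8427.0039
V = 8427.0039 / 115
V = 73.27829478 L, rounded to 4 dp:

73.2783 L


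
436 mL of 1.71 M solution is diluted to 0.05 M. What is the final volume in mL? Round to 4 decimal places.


Dilution: M1*V1 = M2*V2, solve for V2.
V2 = M1*V1 / M2
V2 = 1.71 * 436 / 0.05
V2 = 745.56 / 0.05
V2 = 14911.2 mL, rounded to 4 dp:

14911.2000 mL


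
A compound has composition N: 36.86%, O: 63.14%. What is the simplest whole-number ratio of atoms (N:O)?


Assume 100 g of compound, divide each mass% by atomic mass to get moles, then normalize by the smallest to get a raw atom ratio.
Moles per 100 g: N: 36.86/14.007 = 2.6315, O: 63.14/15.999 = 3.9465
Raw ratio (divide by min = 2.6315): N: 1.0, O: 1.5
Multiply by 2 to clear fractions: N: 2.0 ~= 2, O: 2.999 ~= 3
Reduce by GCD to get the simplest whole-number ratio:

2:3


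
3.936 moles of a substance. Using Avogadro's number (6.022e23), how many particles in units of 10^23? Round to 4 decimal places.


N = n * NA, then divide by 1e23 for the requested units.
N / 1e23 = n * 6.022
N / 1e23 = 3.936 * 6.022
N / 1e23 = 23.702592, rounded to 4 dp:

23.7026


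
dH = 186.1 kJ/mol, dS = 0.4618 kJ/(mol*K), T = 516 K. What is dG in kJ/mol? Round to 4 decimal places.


Gibbs: dG = dH - T*dS (consistent units, dS already in kJ/(mol*K)).
T*dS = 516 * 0.4618 = 238.2888
dG = 186.1 - (238.2888)
dG = -52.1888 kJ/mol, rounded to 4 dp:

-52.1888 kJ/mol


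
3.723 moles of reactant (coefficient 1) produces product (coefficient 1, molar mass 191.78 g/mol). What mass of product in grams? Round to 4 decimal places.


Use the coefficient ratio to convert reactant moles to product moles, then multiply by the product's molar mass.
moles_P = moles_R * (coeff_P / coeff_R) = 3.723 * (1/1) = 3.723
mass_P = moles_P * M_P = 3.723 * 191.78
mass_P = 713.99694 g, rounded to 4 dp:

713.9969 g


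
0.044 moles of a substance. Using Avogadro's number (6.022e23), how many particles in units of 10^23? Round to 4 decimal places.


N = n * NA, then divide by 1e23 for the requested units.
N / 1e23 = n * 6.022
N / 1e23 = 0.044 * 6.022
N / 1e23 = 0.264968, rounded to 4 dp:

0.2650


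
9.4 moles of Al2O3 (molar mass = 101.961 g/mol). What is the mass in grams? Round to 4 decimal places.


mass = n * M
mass = 9.4 * 101.961
mass = 958.4334 g, rounded to 4 dp:

958.4334 g


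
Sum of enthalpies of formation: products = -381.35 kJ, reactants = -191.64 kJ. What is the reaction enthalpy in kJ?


dH_rxn = sum(dH_f products) - sum(dH_f reactants)
dH_rxn = -381.35 - (-191.64)
dH_rxn = -189.71 kJ:

-189.71 kJ


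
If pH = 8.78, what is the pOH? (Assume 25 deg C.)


At 25 deg C, pH + pOH = 14.
pOH = 14 - pH = 14 - 8.78
pOH = 5.22:

5.22


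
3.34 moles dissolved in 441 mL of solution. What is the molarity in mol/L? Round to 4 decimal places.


Convert volume to liters: V_L = V_mL / 1000.
V_L = 441 / 1000 = 0.441 L
M = n / V_L = 3.34 / 0.441
M = 7.57369615 mol/L, rounded to 4 dp:

7.5737 mol/L


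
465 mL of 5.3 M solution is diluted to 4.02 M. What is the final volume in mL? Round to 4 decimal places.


Dilution: M1*V1 = M2*V2, solve for V2.
V2 = M1*V1 / M2
V2 = 5.3 * 465 / 4.02
V2 = 2464.5 / 4.02
V2 = 613.05970149 mL, rounded to 4 dp:

613.0597 mL


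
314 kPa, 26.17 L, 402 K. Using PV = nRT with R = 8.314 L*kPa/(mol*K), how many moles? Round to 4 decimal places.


PV = nRT, solve for n = PV / (RT).
PV = 314 * 26.17 = 8217.38
RT = 8.314 * 402 = 3342.228
n = 8217.38 / 3342.228
n = 2.45865333 mol, rounded to 4 dp:

2.4587 mol


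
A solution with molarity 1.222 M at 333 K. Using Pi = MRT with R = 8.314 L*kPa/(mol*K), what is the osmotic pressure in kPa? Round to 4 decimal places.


Osmotic pressure (van't Hoff): Pi = M*R*T.
RT = 8.314 * 333 = 2768.562
Pi = 1.222 * 2768.562
Pi = 3383.182764 kPa, rounded to 4 dp:

3383.1828 kPa


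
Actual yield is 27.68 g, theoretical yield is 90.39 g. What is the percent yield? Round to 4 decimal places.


% yield = 100 * actual / theoretical
% yield = 100 * 27.68 / 90.39
% yield = 30.62285651 %, rounded to 4 dp:

30.6229 %


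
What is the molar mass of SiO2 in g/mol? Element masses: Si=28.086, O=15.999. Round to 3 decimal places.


M = sum(count * atomic_mass) over atoms.
M = 1*28.086 + 2*15.999
M = 28.086 + 31.998
M = 60.084 g/mol, rounded to 3 dp:

60.084 g/mol


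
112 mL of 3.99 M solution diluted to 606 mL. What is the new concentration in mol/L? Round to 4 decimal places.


Dilution: M1*V1 = M2*V2, solve for M2.
M2 = M1*V1 / V2
M2 = 3.99 * 112 / 606
M2 = 446.88 / 606
M2 = 0.73742574 mol/L, rounded to 4 dp:

0.7374 mol/L


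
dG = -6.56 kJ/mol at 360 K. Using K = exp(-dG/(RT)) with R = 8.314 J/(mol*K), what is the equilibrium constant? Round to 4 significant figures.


dG is in kJ/mol; multiply by 1000 to match R in J/(mol*K).
RT = 8.314 * 360 = 2993.04 J/mol
exponent = -dG*1000 / (RT) = -(-6.56*1000) / 2993.04 = 2.19175153
K = exp(2.19175153)
K = 8.9508771, rounded to 4 significant figures:

8.951


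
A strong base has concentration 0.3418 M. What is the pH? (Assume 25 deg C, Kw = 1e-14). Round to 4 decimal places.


A strong base dissociates completely, so [OH-] equals the given concentration.
pOH = -log10([OH-]) = -log10(0.3418) = 0.466228
pH = 14 - pOH = 14 - 0.466228
pH = 13.533772, rounded to 4 dp:

13.5338


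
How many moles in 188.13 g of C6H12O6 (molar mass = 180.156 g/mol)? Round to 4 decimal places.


n = mass / M
n = 188.13 / 180.156
n = 1.04426164 mol, rounded to 4 dp:

1.0443 mol


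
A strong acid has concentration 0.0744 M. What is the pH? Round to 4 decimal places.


A strong acid dissociates completely, so [H+] equals the given concentration.
pH = -log10([H+]) = -log10(0.0744)
pH = 1.12842706, rounded to 4 dp:

1.1284


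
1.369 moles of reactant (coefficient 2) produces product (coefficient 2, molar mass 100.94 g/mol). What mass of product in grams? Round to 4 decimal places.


Use the coefficient ratio to convert reactant moles to product moles, then multiply by the product's molar mass.
moles_P = moles_R * (coeff_P / coeff_R) = 1.369 * (2/2) = 1.369
mass_P = moles_P * M_P = 1.369 * 100.94
mass_P = 138.18686 g, rounded to 4 dp:

138.1869 g


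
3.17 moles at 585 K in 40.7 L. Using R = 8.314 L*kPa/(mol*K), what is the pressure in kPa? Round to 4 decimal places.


PV = nRT, solve for P = nRT / V.
nRT = 3.17 * 8.314 * 585 = 15417.8973
P = 15417.8973 / 40.7
P = 378.81811548 kPa, rounded to 4 dp:

378.8181 kPa


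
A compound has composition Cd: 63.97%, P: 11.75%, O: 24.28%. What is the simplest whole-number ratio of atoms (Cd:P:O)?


Assume 100 g of compound, divide each mass% by atomic mass to get moles, then normalize by the smallest to get a raw atom ratio.
Moles per 100 g: Cd: 63.97/112.414 = 0.5691, P: 11.75/30.974 = 0.3794, O: 24.28/15.999 = 1.5176
Raw ratio (divide by min = 0.3794): Cd: 1.5, P: 1.0, O: 4.001
Multiply by 2 to clear fractions: Cd: 3.0 ~= 3, P: 2.0 ~= 2, O: 8.001 ~= 8
Reduce by GCD to get the simplest whole-number ratio:

3:2:8


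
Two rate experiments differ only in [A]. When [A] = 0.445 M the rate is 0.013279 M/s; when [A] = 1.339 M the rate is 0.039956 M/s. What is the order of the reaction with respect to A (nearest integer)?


Rate is proportional to [A]^n, so rate2/rate1 = ([A]2/[A]1)^n. Take logs to solve for n.
rate2/rate1 = 0.039956 / 0.013279 = 3.009
[A]2/[A]1 = 1.339 / 0.445 = 3.009
n = ln(3.009) / ln(3.009) = 1.0
Nearest integer order:

1


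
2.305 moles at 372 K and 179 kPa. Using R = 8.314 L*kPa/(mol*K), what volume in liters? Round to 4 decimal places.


PV = nRT, solve for V = nRT / P.
nRT = 2.305 * 8.314 * 372 = 7128.9224
V = 7128.9224 / 179
V = 39.82638212 L, rounded to 4 dp:

39.8264 L


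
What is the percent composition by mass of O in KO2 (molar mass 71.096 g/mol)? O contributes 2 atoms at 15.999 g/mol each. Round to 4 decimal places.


pct = 100 * (n_elem * M_elem) / M_total
mass_contribution = 2 * 15.999 = 31.998 g/mol
pct = 100 * 31.998 / 71.096
pct = 45.00675143 %, rounded to 4 dp:

45.0068 %


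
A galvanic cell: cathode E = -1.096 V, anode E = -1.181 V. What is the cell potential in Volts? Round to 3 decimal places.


Standard cell potential: E_cell = E_cathode - E_anode.
E_cell = -1.096 - (-1.181)
E_cell = 0.085 V, rounded to 3 dp:

0.085 V


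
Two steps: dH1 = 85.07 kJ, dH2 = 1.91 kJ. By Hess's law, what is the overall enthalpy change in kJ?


Hess's law: enthalpy is a state function, so add the step enthalpies.
dH_total = dH1 + dH2 = 85.07 + (1.91)
dH_total = 86.98 kJ:

86.98 kJ


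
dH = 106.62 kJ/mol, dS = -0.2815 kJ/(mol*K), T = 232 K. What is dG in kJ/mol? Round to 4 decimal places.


Gibbs: dG = dH - T*dS (consistent units, dS already in kJ/(mol*K)).
T*dS = 232 * -0.2815 = -65.308
dG = 106.62 - (-65.308)
dG = 171.928 kJ/mol, rounded to 4 dp:

171.9280 kJ/mol


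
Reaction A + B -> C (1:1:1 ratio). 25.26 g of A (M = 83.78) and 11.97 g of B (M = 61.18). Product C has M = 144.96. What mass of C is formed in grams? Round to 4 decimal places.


Find moles of each reactant; the smaller value is the limiting reagent in a 1:1:1 reaction, so moles_C equals moles of the limiter.
n_A = mass_A / M_A = 25.26 / 83.78 = 0.301504 mol
n_B = mass_B / M_B = 11.97 / 61.18 = 0.195652 mol
Limiting reagent: B (smaller), n_limiting = 0.195652 mol
mass_C = n_limiting * M_C = 0.195652 * 144.96
mass_C = 28.36171392 g, rounded to 4 dp:

28.3617 g


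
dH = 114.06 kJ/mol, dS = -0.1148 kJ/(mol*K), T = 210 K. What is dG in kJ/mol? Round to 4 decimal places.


Gibbs: dG = dH - T*dS (consistent units, dS already in kJ/(mol*K)).
T*dS = 210 * -0.1148 = -24.108
dG = 114.06 - (-24.108)
dG = 138.168 kJ/mol, rounded to 4 dp:

138.1680 kJ/mol


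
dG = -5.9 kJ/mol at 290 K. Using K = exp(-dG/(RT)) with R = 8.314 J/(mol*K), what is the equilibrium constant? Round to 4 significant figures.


dG is in kJ/mol; multiply by 1000 to match R in J/(mol*K).
RT = 8.314 * 290 = 2411.06 J/mol
exponent = -dG*1000 / (RT) = -(-5.9*1000) / 2411.06 = 2.44705648
K = exp(2.44705648)
K = 11.554286, rounded to 4 significant figures:

11.55


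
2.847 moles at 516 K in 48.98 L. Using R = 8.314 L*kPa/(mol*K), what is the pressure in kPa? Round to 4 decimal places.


PV = nRT, solve for P = nRT / V.
nRT = 2.847 * 8.314 * 516 = 12213.6983
P = 12213.6983 / 48.98
P = 249.36092895 kPa, rounded to 4 dp:

249.3609 kPa


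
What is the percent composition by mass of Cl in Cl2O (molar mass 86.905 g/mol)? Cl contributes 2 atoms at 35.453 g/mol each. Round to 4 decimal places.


pct = 100 * (n_elem * M_elem) / M_total
mass_contribution = 2 * 35.453 = 70.906 g/mol
pct = 100 * 70.906 / 86.905
pct = 81.59024222 %, rounded to 4 dp:

81.5902 %


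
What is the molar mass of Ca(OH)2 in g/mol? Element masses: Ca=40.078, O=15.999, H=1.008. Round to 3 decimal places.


M = sum(count * atomic_mass) over atoms.
M = 1*40.078 + 2*15.999 + 2*1.008
M = 40.078 + 31.998 + 2.016
M = 74.092 g/mol, rounded to 3 dp:

74.092 g/mol


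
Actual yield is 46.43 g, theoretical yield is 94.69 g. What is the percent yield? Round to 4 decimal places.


% yield = 100 * actual / theoretical
% yield = 100 * 46.43 / 94.69
% yield = 49.03368888 %, rounded to 4 dp:

49.0337 %


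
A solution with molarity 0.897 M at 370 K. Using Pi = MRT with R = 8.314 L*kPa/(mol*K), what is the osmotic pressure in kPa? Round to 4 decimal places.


Osmotic pressure (van't Hoff): Pi = M*R*T.
RT = 8.314 * 370 = 3076.18
Pi = 0.897 * 3076.18
Pi = 2759.33346 kPa, rounded to 4 dp:

2759.3335 kPa


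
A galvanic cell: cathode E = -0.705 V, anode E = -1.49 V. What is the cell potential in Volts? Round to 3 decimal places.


Standard cell potential: E_cell = E_cathode - E_anode.
E_cell = -0.705 - (-1.49)
E_cell = 0.785 V, rounded to 3 dp:

0.785 V


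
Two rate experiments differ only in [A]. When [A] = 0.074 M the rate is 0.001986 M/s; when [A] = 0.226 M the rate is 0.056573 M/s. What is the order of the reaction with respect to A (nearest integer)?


Rate is proportional to [A]^n, so rate2/rate1 = ([A]2/[A]1)^n. Take logs to solve for n.
rate2/rate1 = 0.056573 / 0.001986 = 28.4859
[A]2/[A]1 = 0.226 / 0.074 = 3.0541
n = ln(28.4859) / ln(3.0541) = 3.0
Nearest integer order:

3


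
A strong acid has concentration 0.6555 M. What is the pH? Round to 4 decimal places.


A strong acid dissociates completely, so [H+] equals the given concentration.
pH = -log10([H+]) = -log10(0.6555)
pH = 0.1834273, rounded to 4 dp:

0.1834


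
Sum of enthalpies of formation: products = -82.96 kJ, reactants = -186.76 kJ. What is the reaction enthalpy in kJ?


dH_rxn = sum(dH_f products) - sum(dH_f reactants)
dH_rxn = -82.96 - (-186.76)
dH_rxn = 103.8 kJ:

103.80 kJ


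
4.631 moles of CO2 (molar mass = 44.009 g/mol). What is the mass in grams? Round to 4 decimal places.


mass = n * M
mass = 4.631 * 44.009
mass = 203.805679 g, rounded to 4 dp:

203.8057 g


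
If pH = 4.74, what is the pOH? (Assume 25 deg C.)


At 25 deg C, pH + pOH = 14.
pOH = 14 - pH = 14 - 4.74
pOH = 9.26:

9.26


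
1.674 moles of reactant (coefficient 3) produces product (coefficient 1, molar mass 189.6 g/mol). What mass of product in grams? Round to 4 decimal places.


Use the coefficient ratio to convert reactant moles to product moles, then multiply by the product's molar mass.
moles_P = moles_R * (coeff_P / coeff_R) = 1.674 * (1/3) = 0.558
mass_P = moles_P * M_P = 0.558 * 189.6
mass_P = 105.7968 g, rounded to 4 dp:

105.7968 g


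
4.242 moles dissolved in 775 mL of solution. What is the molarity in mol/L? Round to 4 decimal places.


Convert volume to liters: V_L = V_mL / 1000.
V_L = 775 / 1000 = 0.775 L
M = n / V_L = 4.242 / 0.775
M = 5.47354839 mol/L, rounded to 4 dp:

5.4735 mol/L


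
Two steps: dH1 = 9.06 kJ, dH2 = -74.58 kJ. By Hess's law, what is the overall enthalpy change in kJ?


Hess's law: enthalpy is a state function, so add the step enthalpies.
dH_total = dH1 + dH2 = 9.06 + (-74.58)
dH_total = -65.52 kJ:

-65.52 kJ


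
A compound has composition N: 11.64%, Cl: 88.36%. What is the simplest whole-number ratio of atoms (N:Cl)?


Assume 100 g of compound, divide each mass% by atomic mass to get moles, then normalize by the smallest to get a raw atom ratio.
Moles per 100 g: N: 11.64/14.007 = 0.831, Cl: 88.36/35.453 = 2.4923
Raw ratio (divide by min = 0.831): N: 1.0, Cl: 2.999
Multiply by 1 to clear fractions: N: 1.0 ~= 1, Cl: 2.999 ~= 3
Reduce by GCD to get the simplest whole-number ratio:

1:3


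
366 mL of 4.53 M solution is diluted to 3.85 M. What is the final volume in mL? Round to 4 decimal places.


Dilution: M1*V1 = M2*V2, solve for V2.
V2 = M1*V1 / M2
V2 = 4.53 * 366 / 3.85
V2 = 1657.98 / 3.85
V2 = 430.64415584 mL, rounded to 4 dp:

430.6442 mL


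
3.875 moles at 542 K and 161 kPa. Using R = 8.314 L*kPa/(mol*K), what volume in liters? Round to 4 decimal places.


PV = nRT, solve for V = nRT / P.
nRT = 3.875 * 8.314 * 542 = 17461.4785
V = 17461.4785 / 161
V = 108.4563882 L, rounded to 4 dp:

108.4564 L


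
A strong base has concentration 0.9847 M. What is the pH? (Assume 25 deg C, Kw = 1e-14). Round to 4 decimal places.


A strong base dissociates completely, so [OH-] equals the given concentration.
pOH = -log10([OH-]) = -log10(0.9847) = 0.006696
pH = 14 - pOH = 14 - 0.006696
pH = 13.993304, rounded to 4 dp:

13.9933


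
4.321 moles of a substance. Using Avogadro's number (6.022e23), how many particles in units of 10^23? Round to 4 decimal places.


N = n * NA, then divide by 1e23 for the requested units.
N / 1e23 = n * 6.022
N / 1e23 = 4.321 * 6.022
N / 1e23 = 26.021062, rounded to 4 dp:

26.0211


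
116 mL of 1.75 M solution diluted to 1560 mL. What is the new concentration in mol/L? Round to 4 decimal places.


Dilution: M1*V1 = M2*V2, solve for M2.
M2 = M1*V1 / V2
M2 = 1.75 * 116 / 1560
M2 = 203.0 / 1560
M2 = 0.13012821 mol/L, rounded to 4 dp:

0.1301 mol/L


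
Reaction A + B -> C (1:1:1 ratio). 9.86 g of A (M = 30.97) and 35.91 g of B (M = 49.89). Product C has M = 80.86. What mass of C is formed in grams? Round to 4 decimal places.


Find moles of each reactant; the smaller value is the limiting reagent in a 1:1:1 reaction, so moles_C equals moles of the limiter.
n_A = mass_A / M_A = 9.86 / 30.97 = 0.318373 mol
n_B = mass_B / M_B = 35.91 / 49.89 = 0.719784 mol
Limiting reagent: A (smaller), n_limiting = 0.318373 mol
mass_C = n_limiting * M_C = 0.318373 * 80.86
mass_C = 25.74364078 g, rounded to 4 dp:

25.7436 g


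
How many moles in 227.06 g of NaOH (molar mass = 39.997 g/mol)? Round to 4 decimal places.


n = mass / M
n = 227.06 / 39.997
n = 5.67692577 mol, rounded to 4 dp:

5.6769 mol


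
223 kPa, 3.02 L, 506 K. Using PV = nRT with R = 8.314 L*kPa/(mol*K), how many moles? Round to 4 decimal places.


PV = nRT, solve for n = PV / (RT).
PV = 223 * 3.02 = 673.46
RT = 8.314 * 506 = 4206.884
n = 673.46 / 4206.884
n = 0.16008523 mol, rounded to 4 dp:

0.1601 mol


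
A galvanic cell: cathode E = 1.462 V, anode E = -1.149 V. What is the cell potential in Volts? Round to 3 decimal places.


Standard cell potential: E_cell = E_cathode - E_anode.
E_cell = 1.462 - (-1.149)
E_cell = 2.611 V, rounded to 3 dp:

2.611 V


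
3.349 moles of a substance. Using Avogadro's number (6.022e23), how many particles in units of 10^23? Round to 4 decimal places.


N = n * NA, then divide by 1e23 for the requested units.
N / 1e23 = n * 6.022
N / 1e23 = 3.349 * 6.022
N / 1e23 = 20.167678, rounded to 4 dp:

20.1677


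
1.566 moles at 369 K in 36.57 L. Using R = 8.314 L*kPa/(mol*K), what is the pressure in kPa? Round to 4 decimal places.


PV = nRT, solve for P = nRT / V.
nRT = 1.566 * 8.314 * 369 = 4804.2782
P = 4804.2782 / 36.57
P = 131.37211375 kPa, rounded to 4 dp:

131.3721 kPa


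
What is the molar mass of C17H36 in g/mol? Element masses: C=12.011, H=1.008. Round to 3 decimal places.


M = sum(count * atomic_mass) over atoms.
M = 17*12.011 + 36*1.008
M = 204.187 + 36.288
M = 240.475 g/mol, rounded to 3 dp:

240.475 g/mol


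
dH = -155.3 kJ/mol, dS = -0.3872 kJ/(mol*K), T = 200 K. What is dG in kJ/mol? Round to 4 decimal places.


Gibbs: dG = dH - T*dS (consistent units, dS already in kJ/(mol*K)).
T*dS = 200 * -0.3872 = -77.44
dG = -155.3 - (-77.44)
dG = -77.86 kJ/mol, rounded to 4 dp:

-77.8600 kJ/mol


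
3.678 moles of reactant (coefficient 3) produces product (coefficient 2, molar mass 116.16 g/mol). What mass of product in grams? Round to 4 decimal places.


Use the coefficient ratio to convert reactant moles to product moles, then multiply by the product's molar mass.
moles_P = moles_R * (coeff_P / coeff_R) = 3.678 * (2/3) = 2.452
mass_P = moles_P * M_P = 2.452 * 116.16
mass_P = 284.82432 g, rounded to 4 dp:

284.8243 g


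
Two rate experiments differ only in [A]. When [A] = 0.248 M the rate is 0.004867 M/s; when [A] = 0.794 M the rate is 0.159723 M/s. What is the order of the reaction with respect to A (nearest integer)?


Rate is proportional to [A]^n, so rate2/rate1 = ([A]2/[A]1)^n. Take logs to solve for n.
rate2/rate1 = 0.159723 / 0.004867 = 32.8175
[A]2/[A]1 = 0.794 / 0.248 = 3.2016
n = ln(32.8175) / ln(3.2016) = 3.0
Nearest integer order:

3


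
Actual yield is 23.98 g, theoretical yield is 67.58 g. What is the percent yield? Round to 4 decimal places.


% yield = 100 * actual / theoretical
% yield = 100 * 23.98 / 67.58
% yield = 35.48387097 %, rounded to 4 dp:

35.4839 %


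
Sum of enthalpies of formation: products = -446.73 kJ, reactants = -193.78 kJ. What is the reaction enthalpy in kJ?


dH_rxn = sum(dH_f products) - sum(dH_f reactants)
dH_rxn = -446.73 - (-193.78)
dH_rxn = -252.95 kJ:

-252.95 kJ


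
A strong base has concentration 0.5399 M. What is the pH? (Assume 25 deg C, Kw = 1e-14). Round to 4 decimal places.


A strong base dissociates completely, so [OH-] equals the given concentration.
pOH = -log10([OH-]) = -log10(0.5399) = 0.267687
pH = 14 - pOH = 14 - 0.267687
pH = 13.732313, rounded to 4 dp:

13.7323


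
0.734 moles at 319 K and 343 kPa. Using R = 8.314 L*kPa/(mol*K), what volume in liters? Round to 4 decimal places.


PV = nRT, solve for V = nRT / P.
nRT = 0.734 * 8.314 * 319 = 1946.6898
V = 1946.6898 / 343
V = 5.67548047 L, rounded to 4 dp:

5.6755 L


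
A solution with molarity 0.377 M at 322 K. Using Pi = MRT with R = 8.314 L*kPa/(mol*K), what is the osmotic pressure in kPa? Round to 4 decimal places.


Osmotic pressure (van't Hoff): Pi = M*R*T.
RT = 8.314 * 322 = 2677.108
Pi = 0.377 * 2677.108
Pi = 1009.269716 kPa, rounded to 4 dp:

1009.2697 kPa


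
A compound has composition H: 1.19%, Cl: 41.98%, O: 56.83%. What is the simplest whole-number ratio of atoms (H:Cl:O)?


Assume 100 g of compound, divide each mass% by atomic mass to get moles, then normalize by the smallest to get a raw atom ratio.
Moles per 100 g: H: 1.19/1.008 = 1.1806, Cl: 41.98/35.453 = 1.1841, O: 56.83/15.999 = 3.5521
Raw ratio (divide by min = 1.1806): H: 1.0, Cl: 1.003, O: 3.009
Multiply by 1 to clear fractions: H: 1.0 ~= 1, Cl: 1.003 ~= 1, O: 3.009 ~= 3
Reduce by GCD to get the simplest whole-number ratio:

1:1:3


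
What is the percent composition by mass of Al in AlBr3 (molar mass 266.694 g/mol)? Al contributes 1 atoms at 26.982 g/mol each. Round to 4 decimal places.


pct = 100 * (n_elem * M_elem) / M_total
mass_contribution = 1 * 26.982 = 26.982 g/mol
pct = 100 * 26.982 / 266.694
pct = 10.11721299 %, rounded to 4 dp:

10.1172 %


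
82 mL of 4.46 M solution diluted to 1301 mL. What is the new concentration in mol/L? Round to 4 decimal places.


Dilution: M1*V1 = M2*V2, solve for M2.
M2 = M1*V1 / V2
M2 = 4.46 * 82 / 1301
M2 = 365.72 / 1301
M2 = 0.28110684 mol/L, rounded to 4 dp:

0.2811 mol/L


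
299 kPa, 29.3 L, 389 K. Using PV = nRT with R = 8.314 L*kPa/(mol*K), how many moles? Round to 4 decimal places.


PV = nRT, solve for n = PV / (RT).
PV = 299 * 29.3 = 8760.7
RT = 8.314 * 389 = 3234.146
n = 8760.7 / 3234.146
n = 2.70881401 mol, rounded to 4 dp:

2.7088 mol


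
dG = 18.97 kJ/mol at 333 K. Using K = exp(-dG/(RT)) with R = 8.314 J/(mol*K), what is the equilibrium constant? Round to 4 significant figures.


dG is in kJ/mol; multiply by 1000 to match R in J/(mol*K).
RT = 8.314 * 333 = 2768.562 J/mol
exponent = -dG*1000 / (RT) = -(18.97*1000) / 2768.562 = -6.85193252
K = exp(-6.85193252)
K = 0.0010574103, rounded to 4 significant figures:

0.001057


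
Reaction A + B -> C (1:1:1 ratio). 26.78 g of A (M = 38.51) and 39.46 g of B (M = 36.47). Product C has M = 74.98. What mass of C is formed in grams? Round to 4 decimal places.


Find moles of each reactant; the smaller value is the limiting reagent in a 1:1:1 reaction, so moles_C equals moles of the limiter.
n_A = mass_A / M_A = 26.78 / 38.51 = 0.695404 mol
n_B = mass_B / M_B = 39.46 / 36.47 = 1.081985 mol
Limiting reagent: A (smaller), n_limiting = 0.695404 mol
mass_C = n_limiting * M_C = 0.695404 * 74.98
mass_C = 52.14139192 g, rounded to 4 dp:

52.1414 g


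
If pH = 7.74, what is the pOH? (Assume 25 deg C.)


At 25 deg C, pH + pOH = 14.
pOH = 14 - pH = 14 - 7.74
pOH = 6.26:

6.26


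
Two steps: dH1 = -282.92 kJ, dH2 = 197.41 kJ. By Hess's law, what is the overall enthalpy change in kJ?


Hess's law: enthalpy is a state function, so add the step enthalpies.
dH_total = dH1 + dH2 = -282.92 + (197.41)
dH_total = -85.51 kJ:

-85.51 kJ


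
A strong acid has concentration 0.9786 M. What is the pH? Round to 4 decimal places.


A strong acid dissociates completely, so [H+] equals the given concentration.
pH = -log10([H+]) = -log10(0.9786)
pH = 0.00939479, rounded to 4 dp:

0.0094


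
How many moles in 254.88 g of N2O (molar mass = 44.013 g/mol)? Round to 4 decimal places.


n = mass / M
n = 254.88 / 44.013
n = 5.79101629 mol, rounded to 4 dp:

5.7910 mol


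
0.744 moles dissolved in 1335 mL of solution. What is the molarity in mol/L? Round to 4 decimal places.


Convert volume to liters: V_L = V_mL / 1000.
V_L = 1335 / 1000 = 1.335 L
M = n / V_L = 0.744 / 1.335
M = 0.55730337 mol/L, rounded to 4 dp:

0.5573 mol/L


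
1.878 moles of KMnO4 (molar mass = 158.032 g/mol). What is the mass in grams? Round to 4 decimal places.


mass = n * M
mass = 1.878 * 158.032
mass = 296.784096 g, rounded to 4 dp:

296.7841 g


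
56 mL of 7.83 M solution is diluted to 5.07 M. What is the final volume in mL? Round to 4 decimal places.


Dilution: M1*V1 = M2*V2, solve for V2.
V2 = M1*V1 / M2
V2 = 7.83 * 56 / 5.07
V2 = 438.48 / 5.07
V2 = 86.4852071 mL, rounded to 4 dp:

86.4852 mL


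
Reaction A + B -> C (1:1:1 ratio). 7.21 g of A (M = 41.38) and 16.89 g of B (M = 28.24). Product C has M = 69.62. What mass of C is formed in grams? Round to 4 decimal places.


Find moles of each reactant; the smaller value is the limiting reagent in a 1:1:1 reaction, so moles_C equals moles of the limiter.
n_A = mass_A / M_A = 7.21 / 41.38 = 0.174239 mol
n_B = mass_B / M_B = 16.89 / 28.24 = 0.598088 mol
Limiting reagent: A (smaller), n_limiting = 0.174239 mol
mass_C = n_limiting * M_C = 0.174239 * 69.62
mass_C = 12.13051918 g, rounded to 4 dp:

12.1305 g


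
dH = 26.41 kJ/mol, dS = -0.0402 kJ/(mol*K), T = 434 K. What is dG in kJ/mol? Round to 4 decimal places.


Gibbs: dG = dH - T*dS (consistent units, dS already in kJ/(mol*K)).
T*dS = 434 * -0.0402 = -17.4468
dG = 26.41 - (-17.4468)
dG = 43.8568 kJ/mol, rounded to 4 dp:

43.8568 kJ/mol


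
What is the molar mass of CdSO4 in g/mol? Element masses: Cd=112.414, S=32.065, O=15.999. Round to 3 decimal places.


M = sum(count * atomic_mass) over atoms.
M = 1*112.414 + 1*32.065 + 4*15.999
M = 112.414 + 32.065 + 63.996
M = 208.475 g/mol, rounded to 3 dp:

208.475 g/mol


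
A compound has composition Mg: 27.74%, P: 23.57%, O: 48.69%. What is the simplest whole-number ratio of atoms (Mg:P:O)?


Assume 100 g of compound, divide each mass% by atomic mass to get moles, then normalize by the smallest to get a raw atom ratio.
Moles per 100 g: Mg: 27.74/24.305 = 1.1413, P: 23.57/30.974 = 0.761, O: 48.69/15.999 = 3.0433
Raw ratio (divide by min = 0.761): Mg: 1.5, P: 1.0, O: 3.999
Multiply by 2 to clear fractions: Mg: 3.0 ~= 3, P: 2.0 ~= 2, O: 7.999 ~= 8
Reduce by GCD to get the simplest whole-number ratio:

3:2:8


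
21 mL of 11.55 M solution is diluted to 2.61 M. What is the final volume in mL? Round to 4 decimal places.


Dilution: M1*V1 = M2*V2, solve for V2.
V2 = M1*V1 / M2
V2 = 11.55 * 21 / 2.61
V2 = 242.55 / 2.61
V2 = 92.93103448 mL, rounded to 4 dp:

92.9310 mL


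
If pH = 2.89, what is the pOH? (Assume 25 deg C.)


At 25 deg C, pH + pOH = 14.
pOH = 14 - pH = 14 - 2.89
pOH = 11.11:

11.11


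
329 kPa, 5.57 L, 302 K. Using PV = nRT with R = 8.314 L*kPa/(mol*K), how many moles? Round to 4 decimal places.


PV = nRT, solve for n = PV / (RT).
PV = 329 * 5.57 = 1832.53
RT = 8.314 * 302 = 2510.828
n = 1832.53 / 2510.828
n = 0.72985087 mol, rounded to 4 dp:

0.7299 mol


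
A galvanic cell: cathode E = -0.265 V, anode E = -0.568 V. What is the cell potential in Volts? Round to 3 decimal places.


Standard cell potential: E_cell = E_cathode - E_anode.
E_cell = -0.265 - (-0.568)
E_cell = 0.303 V, rounded to 3 dp:

0.303 V
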